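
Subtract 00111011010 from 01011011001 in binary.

Method 1 - Direct subtraction (column by column from the right: bit − bit − borrow-in; if negative, add 2 and borrow 1 from the next column):
borrow: 01111111100
        01011011001
-       00111011010
-------------------
        00011111111

Method 2 - Add two's complement:
Two's complement of 00111011010: invert → 11000100101, add 1 → 11000100110
  01011011001
+ 11000100110
-------------
 100011111111  (end carry out of the top bit = 1)
Discarding the end carry: 00011111111
Decimal check:
  01011011001 = 512 + 128 + 64 + 16 + 8 + 1 = 729
  00111011010 = 256 + 128 + 64 + 16 + 8 + 2 = 474
  729 - 474 = 255, and 00011111111 = 128 + 64 + 32 + 16 + 8 + 4 + 2 + 1 = 255 ✓



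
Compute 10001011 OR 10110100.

OR: 1 when either bit is 1
  10001011
| 10110100
----------
  10111111
Decimal: 139 | 180 = 191



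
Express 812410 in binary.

Using repeated division by 2:
812410 ÷ 2 = 406205 remainder 0
406205 ÷ 2 = 203102 remainder 1
203102 ÷ 2 = 101551 remainder 0
101551 ÷ 2 = 50775 remainder 1
50775 ÷ 2 = 25387 remainder 1
25387 ÷ 2 = 12693 remainder 1
12693 ÷ 2 = 6346 remainder 1
6346 ÷ 2 = 3173 remainder 0
3173 ÷ 2 = 1586 remainder 1
1586 ÷ 2 = 793 remainder 0
793 ÷ 2 = 396 remainder 1
396 ÷ 2 = 198 remainder 0
198 ÷ 2 = 99 remainder 0
99 ÷ 2 = 49 remainder 1
49 ÷ 2 = 24 remainder 1
24 ÷ 2 = 12 remainder 0
12 ÷ 2 = 6 remainder 0
6 ÷ 2 = 3 remainder 0
3 ÷ 2 = 1 remainder 1
1 ÷ 2 = 0 remainder 1
Reading remainders bottom to top: 11000110010101111010



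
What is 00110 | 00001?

OR: 1 when either bit is 1
  00110
| 00001
-------
  00111
Decimal: 6 | 1 = 7



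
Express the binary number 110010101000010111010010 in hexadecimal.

Group into 4-bit nibbles from right:
  1100 = C
  1010 = A
  1000 = 8
  0101 = 5
  1101 = D
  0010 = 2
Result: CA85D2



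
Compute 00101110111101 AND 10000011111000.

AND: 1 only when both bits are 1
  00101110111101
& 10000011111000
----------------
  00000010111000
Decimal: 3005 & 8440 = 184



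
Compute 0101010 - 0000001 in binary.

Method 1 - Direct subtraction (column by column from the right: bit − bit − borrow-in; if negative, add 2 and borrow 1 from the next column):
borrow: 0000010
        0101010
-       0000001
---------------
        0101001

Method 2 - Add two's complement:
Two's complement of 0000001: invert → 1111110, add 1 → 1111111
  0101010
+ 1111111
---------
 10101001  (end carry out of the top bit = 1)
Discarding the end carry: 0101001
Decimal check:
  0101010 = 32 + 8 + 2 = 42
  0000001 = 1
  42 - 1 = 41, and 0101001 = 32 + 8 + 1 = 41 ✓



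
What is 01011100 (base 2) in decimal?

Sum of powers of 2 for each 1-bit:
2^2 + 2^3 + 2^4 + 2^6
= 4 + 8 + 16 + 64
= 92



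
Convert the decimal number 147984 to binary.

Using repeated division by 2:
147984 ÷ 2 = 73992 remainder 0
73992 ÷ 2 = 36996 remainder 0
36996 ÷ 2 = 18498 remainder 0
18498 ÷ 2 = 9249 remainder 0
9249 ÷ 2 = 4624 remainder 1
4624 ÷ 2 = 2312 remainder 0
2312 ÷ 2 = 1156 remainder 0
1156 ÷ 2 = 578 remainder 0
578 ÷ 2 = 289 remainder 0
289 ÷ 2 = 144 remainder 1
144 ÷ 2 = 72 remainder 0
72 ÷ 2 = 36 remainder 0
36 ÷ 2 = 18 remainder 0
18 ÷ 2 = 9 remainder 0
9 ÷ 2 = 4 remainder 1
4 ÷ 2 = 2 remainder 0
2 ÷ 2 = 1 remainder 0
1 ÷ 2 = 0 remainder 1
Reading remainders bottom to top: 100100001000010000



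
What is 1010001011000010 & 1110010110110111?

AND: 1 only when both bits are 1
  1010001011000010
& 1110010110110111
------------------
  1010000010000010
Decimal: 41666 & 58807 = 41090



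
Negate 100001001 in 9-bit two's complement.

Original (sign bit 1, negative): 100001001
Step 1 - Invert all bits: 011110110
Step 2 - Add 1: 011110111
Verification: 100001001 + 011110111 = 1000000000; discarding the end carry (carry out of the top bit) leaves the 9-bit value 000000000, as required for x + (-x)



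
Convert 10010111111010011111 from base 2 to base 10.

Sum of powers of 2 for each 1-bit:
2^0 + 2^1 + 2^2 + 2^3 + 2^4 + 2^7 + 2^9 + 2^10 + 2^11 + 2^12 + 2^13 + 2^14 + 2^16 + 2^19
= 1 + 2 + 4 + 8 + 16 + 128 + 512 + 1024 + 2048 + 4096 + 8192 + 16384 + 65536 + 524288
= 622239



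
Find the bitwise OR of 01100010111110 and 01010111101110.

OR: 1 when either bit is 1
  01100010111110
| 01010111101110
----------------
  01110111111110
Decimal: 6334 | 5614 = 7678



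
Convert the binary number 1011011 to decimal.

Sum of powers of 2 for each 1-bit:
2^0 + 2^1 + 2^3 + 2^4 + 2^6
= 1 + 2 + 8 + 16 + 64
= 91



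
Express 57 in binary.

Using repeated division by 2:
57 ÷ 2 = 28 remainder 1
28 ÷ 2 = 14 remainder 0
14 ÷ 2 = 7 remainder 0
7 ÷ 2 = 3 remainder 1
3 ÷ 2 = 1 remainder 1
1 ÷ 2 = 0 remainder 1
Reading remainders bottom to top: 111001



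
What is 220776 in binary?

Using repeated division by 2:
220776 ÷ 2 = 110388 remainder 0
110388 ÷ 2 = 55194 remainder 0
55194 ÷ 2 = 27597 remainder 0
27597 ÷ 2 = 13798 remainder 1
13798 ÷ 2 = 6899 remainder 0
6899 ÷ 2 = 3449 remainder 1
3449 ÷ 2 = 1724 remainder 1
1724 ÷ 2 = 862 remainder 0
862 ÷ 2 = 431 remainder 0
431 ÷ 2 = 215 remainder 1
215 ÷ 2 = 107 remainder 1
107 ÷ 2 = 53 remainder 1
53 ÷ 2 = 26 remainder 1
26 ÷ 2 = 13 remainder 0
13 ÷ 2 = 6 remainder 1
6 ÷ 2 = 3 remainder 0
3 ÷ 2 = 1 remainder 1
1 ÷ 2 = 0 remainder 1
Reading remainders bottom to top: 110101111001101000



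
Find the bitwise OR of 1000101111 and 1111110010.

OR: 1 when either bit is 1
  1000101111
| 1111110010
------------
  1111111111
Decimal: 559 | 1010 = 1023



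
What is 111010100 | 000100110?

OR: 1 when either bit is 1
  111010100
| 000100110
-----------
  111110110
Decimal: 468 | 38 = 502



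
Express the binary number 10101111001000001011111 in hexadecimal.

Group into 4-bit nibbles from right:
  0101 = 5
  0111 = 7
  1001 = 9
  0000 = 0
  0101 = 5
  1111 = F
Result: 57905F



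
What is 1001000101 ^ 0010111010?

XOR: 1 when bits differ
  1001000101
^ 0010111010
------------
  1011111111
Decimal: 581 ^ 186 = 767



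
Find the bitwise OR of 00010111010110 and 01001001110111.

OR: 1 when either bit is 1
  00010111010110
| 01001001110111
----------------
  01011111110111
Decimal: 1494 | 4727 = 6135



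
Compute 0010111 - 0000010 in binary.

Method 1 - Direct subtraction (column by column from the right: bit − bit − borrow-in; if negative, add 2 and borrow 1 from the next column):
borrow: 0000000
        0010111
-       0000010
---------------
        0010101

Method 2 - Add two's complement:
Two's complement of 0000010: invert → 1111101, add 1 → 1111110
  0010111
+ 1111110
---------
 10010101  (end carry out of the top bit = 1)
Discarding the end carry: 0010101
Decimal check:
  0010111 = 16 + 4 + 2 + 1 = 23
  0000010 = 2
  23 - 2 = 21, and 0010101 = 16 + 4 + 1 = 21 ✓



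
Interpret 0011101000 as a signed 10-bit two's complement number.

Binary: 0011101000
Sign bit: 0 (non-negative)
Read directly as an unsigned value:
0011101000 = 128 + 64 + 32 + 8 = 232
Value: 232



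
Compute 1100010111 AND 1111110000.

AND: 1 only when both bits are 1
  1100010111
& 1111110000
------------
  1100010000
Decimal: 791 & 1008 = 784



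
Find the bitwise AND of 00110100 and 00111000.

AND: 1 only when both bits are 1
  00110100
& 00111000
----------
  00110000
Decimal: 52 & 56 = 48



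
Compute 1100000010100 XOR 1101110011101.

XOR: 1 when bits differ
  1100000010100
^ 1101110011101
---------------
  0001110001001
Decimal: 6164 ^ 7069 = 905



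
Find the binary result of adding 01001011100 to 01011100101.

Add column by column from the right: bit + bit + carry-in; write the sum mod 2, carry 1 when the sum is 2 or 3.
carry:  10111111000
        01001011100
+       01011100101
-------------------
       010101000001
(the carry out of the leftmost column, 0, becomes the leading bit)
Decimal check:
  01001011100 = 512 + 64 + 16 + 8 + 4 = 604
  01011100101 = 512 + 128 + 64 + 32 + 4 + 1 = 741
  604 + 741 = 1345, and 010101000001 = 1024 + 256 + 64 + 1 = 1345 ✓



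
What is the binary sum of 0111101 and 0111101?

Add column by column from the right: bit + bit + carry-in; write the sum mod 2, carry 1 when the sum is 2 or 3.
carry:  1111010
        0111101
+       0111101
---------------
       01111010
(the carry out of the leftmost column, 0, becomes the leading bit)
Decimal check:
  0111101 = 32 + 16 + 8 + 4 + 1 = 61
  0111101 = 32 + 16 + 8 + 4 + 1 = 61
  61 + 61 = 122, and 01111010 = 64 + 32 + 16 + 8 + 2 = 122 ✓



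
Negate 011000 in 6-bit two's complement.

Original: 011000
Step 1 - Invert all bits: 100111
Step 2 - Add 1: 101000
Verification: 011000 + 101000 = 1000000; discarding the end carry (carry out of the top bit) leaves the 6-bit value 000000, as required for x + (-x)



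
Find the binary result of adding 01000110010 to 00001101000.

Add column by column from the right: bit + bit + carry-in; write the sum mod 2, carry 1 when the sum is 2 or 3.
carry:  00011000000
        01000110010
+       00001101000
-------------------
       001010011010
(the carry out of the leftmost column, 0, becomes the leading bit)
Decimal check:
  01000110010 = 512 + 32 + 16 + 2 = 562
  00001101000 = 64 + 32 + 8 = 104
  562 + 104 = 666, and 001010011010 = 512 + 128 + 16 + 8 + 2 = 666 ✓



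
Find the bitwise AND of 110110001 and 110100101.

AND: 1 only when both bits are 1
  110110001
& 110100101
-----------
  110100001
Decimal: 433 & 421 = 417



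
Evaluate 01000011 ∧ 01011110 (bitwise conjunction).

AND: 1 only when both bits are 1
  01000011
& 01011110
----------
  01000010
Decimal: 67 & 94 = 66



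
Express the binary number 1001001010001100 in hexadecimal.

Group into 4-bit nibbles from right:
  1001 = 9
  0010 = 2
  1000 = 8
  1100 = C
Result: 928C



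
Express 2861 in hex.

Using repeated division by 16 (digits 10–15 are A–F):
2861 ÷ 16 = 178 remainder 13 (D)
178 ÷ 16 = 11 remainder 2
11 ÷ 16 = 0 remainder 11 (B)
Reading remainders bottom to top: B2D



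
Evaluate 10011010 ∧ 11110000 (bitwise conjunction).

AND: 1 only when both bits are 1
  10011010
& 11110000
----------
  10010000
Decimal: 154 & 240 = 144



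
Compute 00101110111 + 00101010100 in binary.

Add column by column from the right: bit + bit + carry-in; write the sum mod 2, carry 1 when the sum is 2 or 3.
carry:  01011101000
        00101110111
+       00101010100
-------------------
       001011001011
(the carry out of the leftmost column, 0, becomes the leading bit)
Decimal check:
  00101110111 = 256 + 64 + 32 + 16 + 4 + 2 + 1 = 375
  00101010100 = 256 + 64 + 16 + 4 = 340
  375 + 340 = 715, and 001011001011 = 512 + 128 + 64 + 8 + 2 + 1 = 715 ✓



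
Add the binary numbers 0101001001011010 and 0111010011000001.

Add column by column from the right: bit + bit + carry-in; write the sum mod 2, carry 1 when the sum is 2 or 3.
carry:  1110000110000000
        0101001001011010
+       0111010011000001
------------------------
       01100011100011011
(the carry out of the leftmost column, 0, becomes the leading bit)
Decimal check:
  0101001001011010 = 16384 + 4096 + 512 + 64 + 16 + 8 + 2 = 21082
  0111010011000001 = 16384 + 8192 + 4096 + 1024 + 128 + 64 + 1 = 29889
  21082 + 29889 = 50971, and 01100011100011011 = 32768 + 16384 + 1024 + 512 + 256 + 16 + 8 + 2 + 1 = 50971 ✓



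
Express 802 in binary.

Using repeated division by 2:
802 ÷ 2 = 401 remainder 0
401 ÷ 2 = 200 remainder 1
200 ÷ 2 = 100 remainder 0
100 ÷ 2 = 50 remainder 0
50 ÷ 2 = 25 remainder 0
25 ÷ 2 = 12 remainder 1
12 ÷ 2 = 6 remainder 0
6 ÷ 2 = 3 remainder 0
3 ÷ 2 = 1 remainder 1
1 ÷ 2 = 0 remainder 1
Reading remainders bottom to top: 1100100010



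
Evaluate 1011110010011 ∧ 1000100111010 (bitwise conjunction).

AND: 1 only when both bits are 1
  1011110010011
& 1000100111010
---------------
  1000100010010
Decimal: 6035 & 4410 = 4370



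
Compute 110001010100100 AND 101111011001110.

AND: 1 only when both bits are 1
  110001010100100
& 101111011001110
-----------------
  100001010000100
Decimal: 25252 & 24270 = 17028



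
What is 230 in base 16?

Using repeated division by 16 (digits 10–15 are A–F):
230 ÷ 16 = 14 remainder 6
14 ÷ 16 = 0 remainder 14 (E)
Reading remainders bottom to top: E6



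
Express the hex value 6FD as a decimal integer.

Expand by place value (powers of 16):
Digit values: F = 15, D = 13
6FD = 6 × 16^2 + 15 × 16^1 + 13 × 16^0
= 6 × 256 + 15 × 16 + 13 × 1
= 1536 + 240 + 13
= 1789



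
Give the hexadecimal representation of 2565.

Using repeated division by 16 (digits 10–15 are A–F):
2565 ÷ 16 = 160 remainder 5
160 ÷ 16 = 10 remainder 0
10 ÷ 16 = 0 remainder 10 (A)
Reading remainders bottom to top: A05



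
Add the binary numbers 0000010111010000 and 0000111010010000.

Add column by column from the right: bit + bit + carry-in; write the sum mod 2, carry 1 when the sum is 2 or 3.
carry:  0001111100100000
        0000010111010000
+       0000111010010000
------------------------
       00001010001100000
(the carry out of the leftmost column, 0, becomes the leading bit)
Decimal check:
  0000010111010000 = 1024 + 256 + 128 + 64 + 16 = 1488
  0000111010010000 = 2048 + 1024 + 512 + 128 + 16 = 3728
  1488 + 3728 = 5216, and 00001010001100000 = 4096 + 1024 + 64 + 32 = 5216 ✓



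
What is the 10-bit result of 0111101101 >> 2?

Original: 0111101101 (decimal 493)
Shift right by 2 positions
Drop the 2 low bits; fill with zeros on the left
Result: 0001111011 (decimal 123)
Equivalent: 493 >> 2 = 493 ÷ 2^2 = 123



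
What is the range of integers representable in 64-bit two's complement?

For 64-bit two's complement:
Minimum: -2^63 = -9223372036854775808
Maximum: 2^63 - 1 = 9223372036854775807



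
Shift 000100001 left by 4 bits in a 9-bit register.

Original: 000100001 (decimal 33)
Shift left by 4 positions
Append 4 zeros on the right and drop the 4 high bits that overflow the 9-bit width
Result: 000010000 (decimal 16)
Equivalent: 33 << 4 = 33 × 2^4 = 528, truncated to 9 bits = 16



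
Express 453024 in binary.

Using repeated division by 2:
453024 ÷ 2 = 226512 remainder 0
226512 ÷ 2 = 113256 remainder 0
113256 ÷ 2 = 56628 remainder 0
56628 ÷ 2 = 28314 remainder 0
28314 ÷ 2 = 14157 remainder 0
14157 ÷ 2 = 7078 remainder 1
7078 ÷ 2 = 3539 remainder 0
3539 ÷ 2 = 1769 remainder 1
1769 ÷ 2 = 884 remainder 1
884 ÷ 2 = 442 remainder 0
442 ÷ 2 = 221 remainder 0
221 ÷ 2 = 110 remainder 1
110 ÷ 2 = 55 remainder 0
55 ÷ 2 = 27 remainder 1
27 ÷ 2 = 13 remainder 1
13 ÷ 2 = 6 remainder 1
6 ÷ 2 = 3 remainder 0
3 ÷ 2 = 1 remainder 1
1 ÷ 2 = 0 remainder 1
Reading remainders bottom to top: 1101110100110100000



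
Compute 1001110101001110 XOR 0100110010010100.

XOR: 1 when bits differ
  1001110101001110
^ 0100110010010100
------------------
  1101000111011010
Decimal: 40270 ^ 19604 = 53722



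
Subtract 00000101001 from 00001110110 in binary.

Method 1 - Direct subtraction (column by column from the right: bit − bit − borrow-in; if negative, add 2 and borrow 1 from the next column):
borrow: 00000010010
        00001110110
-       00000101001
-------------------
        00001001101

Method 2 - Add two's complement:
Two's complement of 00000101001: invert → 11111010110, add 1 → 11111010111
  00001110110
+ 11111010111
-------------
 100001001101  (end carry out of the top bit = 1)
Discarding the end carry: 00001001101
Decimal check:
  00001110110 = 64 + 32 + 16 + 4 + 2 = 118
  00000101001 = 32 + 8 + 1 = 41
  118 - 41 = 77, and 00001001101 = 64 + 8 + 4 + 1 = 77 ✓



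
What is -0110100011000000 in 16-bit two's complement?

Original: 0110100011000000
Step 1 - Invert all bits: 1001011100111111
Step 2 - Add 1: 1001011101000000
Verification: 0110100011000000 + 1001011101000000 = 10000000000000000; discarding the end carry (carry out of the top bit) leaves the 16-bit value 0000000000000000, as required for x + (-x)



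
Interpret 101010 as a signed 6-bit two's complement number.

Binary: 101010
Sign bit: 1 (negative)
Invert: 010101
Add 1:  010110
Magnitude: 010110 = 16 + 4 + 2 = 22
Value: -22



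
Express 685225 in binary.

Using repeated division by 2:
685225 ÷ 2 = 342612 remainder 1
342612 ÷ 2 = 171306 remainder 0
171306 ÷ 2 = 85653 remainder 0
85653 ÷ 2 = 42826 remainder 1
42826 ÷ 2 = 21413 remainder 0
21413 ÷ 2 = 10706 remainder 1
10706 ÷ 2 = 5353 remainder 0
5353 ÷ 2 = 2676 remainder 1
2676 ÷ 2 = 1338 remainder 0
1338 ÷ 2 = 669 remainder 0
669 ÷ 2 = 334 remainder 1
334 ÷ 2 = 167 remainder 0
167 ÷ 2 = 83 remainder 1
83 ÷ 2 = 41 remainder 1
41 ÷ 2 = 20 remainder 1
20 ÷ 2 = 10 remainder 0
10 ÷ 2 = 5 remainder 0
5 ÷ 2 = 2 remainder 1
2 ÷ 2 = 1 remainder 0
1 ÷ 2 = 0 remainder 1
Reading remainders bottom to top: 10100111010010101001



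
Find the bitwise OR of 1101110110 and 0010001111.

OR: 1 when either bit is 1
  1101110110
| 0010001111
------------
  1111111111
Decimal: 886 | 143 = 1023



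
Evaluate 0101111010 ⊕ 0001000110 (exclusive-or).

XOR: 1 when bits differ
  0101111010
^ 0001000110
------------
  0100111100
Decimal: 378 ^ 70 = 316



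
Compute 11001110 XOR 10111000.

XOR: 1 when bits differ
  11001110
^ 10111000
----------
  01110110
Decimal: 206 ^ 184 = 118



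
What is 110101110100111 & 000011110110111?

AND: 1 only when both bits are 1
  110101110100111
& 000011110110111
-----------------
  000001110100111
Decimal: 27559 & 1975 = 935



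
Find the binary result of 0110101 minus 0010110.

Method 1 - Direct subtraction (column by column from the right: bit − bit − borrow-in; if negative, add 2 and borrow 1 from the next column):
borrow: 0111100
        0110101
-       0010110
---------------
        0011111

Method 2 - Add two's complement:
Two's complement of 0010110: invert → 1101001, add 1 → 1101010
  0110101
+ 1101010
---------
 10011111  (end carry out of the top bit = 1)
Discarding the end carry: 0011111
Decimal check:
  0110101 = 32 + 16 + 4 + 1 = 53
  0010110 = 16 + 4 + 2 = 22
  53 - 22 = 31, and 0011111 = 16 + 8 + 4 + 2 + 1 = 31 ✓



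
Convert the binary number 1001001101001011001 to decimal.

Sum of powers of 2 for each 1-bit:
2^0 + 2^3 + 2^4 + 2^6 + 2^9 + 2^11 + 2^12 + 2^15 + 2^18
= 1 + 8 + 16 + 64 + 512 + 2048 + 4096 + 32768 + 262144
= 301657



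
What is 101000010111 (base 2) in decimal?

Sum of powers of 2 for each 1-bit:
2^0 + 2^1 + 2^2 + 2^4 + 2^9 + 2^11
= 1 + 2 + 4 + 16 + 512 + 2048
= 2583



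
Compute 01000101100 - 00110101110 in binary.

Method 1 - Direct subtraction (column by column from the right: bit − bit − borrow-in; if negative, add 2 and borrow 1 from the next column):
borrow: 01111111100
        01000101100
-       00110101110
-------------------
        00001111110

Method 2 - Add two's complement:
Two's complement of 00110101110: invert → 11001010001, add 1 → 11001010010
  01000101100
+ 11001010010
-------------
 100001111110  (end carry out of the top bit = 1)
Discarding the end carry: 00001111110
Decimal check:
  01000101100 = 512 + 32 + 8 + 4 = 556
  00110101110 = 256 + 128 + 32 + 8 + 4 + 2 = 430
  556 - 430 = 126, and 00001111110 = 64 + 32 + 16 + 8 + 4 + 2 = 126 ✓



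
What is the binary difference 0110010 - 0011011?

Method 1 - Direct subtraction (column by column from the right: bit − bit − borrow-in; if negative, add 2 and borrow 1 from the next column):
borrow: 0111110
        0110010
-       0011011
---------------
        0010111

Method 2 - Add two's complement:
Two's complement of 0011011: invert → 1100100, add 1 → 1100101
  0110010
+ 1100101
---------
 10010111  (end carry out of the top bit = 1)
Discarding the end carry: 0010111
Decimal check:
  0110010 = 32 + 16 + 2 = 50
  0011011 = 16 + 8 + 2 + 1 = 27
  50 - 27 = 23, and 0010111 = 16 + 4 + 2 + 1 = 23 ✓



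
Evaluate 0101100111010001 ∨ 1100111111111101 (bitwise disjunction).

OR: 1 when either bit is 1
  0101100111010001
| 1100111111111101
------------------
  1101111111111101
Decimal: 22993 | 53245 = 57341



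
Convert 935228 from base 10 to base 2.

Using repeated division by 2:
935228 ÷ 2 = 467614 remainder 0
467614 ÷ 2 = 233807 remainder 0
233807 ÷ 2 = 116903 remainder 1
116903 ÷ 2 = 58451 remainder 1
58451 ÷ 2 = 29225 remainder 1
29225 ÷ 2 = 14612 remainder 1
14612 ÷ 2 = 7306 remainder 0
7306 ÷ 2 = 3653 remainder 0
3653 ÷ 2 = 1826 remainder 1
1826 ÷ 2 = 913 remainder 0
913 ÷ 2 = 456 remainder 1
456 ÷ 2 = 228 remainder 0
228 ÷ 2 = 114 remainder 0
114 ÷ 2 = 57 remainder 0
57 ÷ 2 = 28 remainder 1
28 ÷ 2 = 14 remainder 0
14 ÷ 2 = 7 remainder 0
7 ÷ 2 = 3 remainder 1
3 ÷ 2 = 1 remainder 1
1 ÷ 2 = 0 remainder 1
Reading remainders bottom to top: 11100100010100111100



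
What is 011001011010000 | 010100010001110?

OR: 1 when either bit is 1
  011001011010000
| 010100010001110
-----------------
  011101011011110
Decimal: 13008 | 10382 = 15070



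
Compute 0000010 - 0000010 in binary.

Method 1 - Direct subtraction (column by column from the right: bit − bit − borrow-in; if negative, add 2 and borrow 1 from the next column):
borrow: 0000000
        0000010
-       0000010
---------------
        0000000

Method 2 - Add two's complement:
Two's complement of 0000010: invert → 1111101, add 1 → 1111110
  0000010
+ 1111110
---------
 10000000  (end carry out of the top bit = 1)
Discarding the end carry: 0000000
Decimal check:
  0000010 = 2
  0000010 = 2
  2 - 2 = 0, and 0000000 = 0 ✓



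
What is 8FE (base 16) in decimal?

Expand by place value (powers of 16):
Digit values: F = 15, E = 14
8FE = 8 × 16^2 + 15 × 16^1 + 14 × 16^0
= 8 × 256 + 15 × 16 + 14 × 1
= 2048 + 240 + 14
= 2302



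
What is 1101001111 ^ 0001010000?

XOR: 1 when bits differ
  1101001111
^ 0001010000
------------
  1100011111
Decimal: 847 ^ 80 = 799



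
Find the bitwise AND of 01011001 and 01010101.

AND: 1 only when both bits are 1
  01011001
& 01010101
----------
  01010001
Decimal: 89 & 85 = 81



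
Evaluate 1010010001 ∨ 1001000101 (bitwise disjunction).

OR: 1 when either bit is 1
  1010010001
| 1001000101
------------
  1011010101
Decimal: 657 | 581 = 725



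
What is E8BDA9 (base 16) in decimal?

Expand by place value (powers of 16):
Digit values: E = 14, B = 11, D = 13, A = 10
E8BDA9 = 14 × 16^5 + 8 × 16^4 + 11 × 16^3 + 13 × 16^2 + 10 × 16^1 + 9 × 16^0
= 14 × 1048576 + 8 × 65536 + 11 × 4096 + 13 × 256 + 10 × 16 + 9 × 1
= 14680064 + 524288 + 45056 + 3328 + 160 + 9
= 15252905



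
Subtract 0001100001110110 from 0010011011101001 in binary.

Method 1 - Direct subtraction (column by column from the right: bit − bit − borrow-in; if negative, add 2 and borrow 1 from the next column):
borrow: 0011000011101100
        0010011011101001
-       0001100001110110
------------------------
        0000111001110011

Method 2 - Add two's complement:
Two's complement of 0001100001110110: invert → 1110011110001001, add 1 → 1110011110001010
  0010011011101001
+ 1110011110001010
------------------
 10000111001110011  (end carry out of the top bit = 1)
Discarding the end carry: 0000111001110011
Decimal check:
  0010011011101001 = 8192 + 1024 + 512 + 128 + 64 + 32 + 8 + 1 = 9961
  0001100001110110 = 4096 + 2048 + 64 + 32 + 16 + 4 + 2 = 6262
  9961 - 6262 = 3699, and 0000111001110011 = 2048 + 1024 + 512 + 64 + 32 + 16 + 2 + 1 = 3699 ✓



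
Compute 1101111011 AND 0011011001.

AND: 1 only when both bits are 1
  1101111011
& 0011011001
------------
  0001011001
Decimal: 891 & 217 = 89



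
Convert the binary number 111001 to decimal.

Sum of powers of 2 for each 1-bit:
2^0 + 2^3 + 2^4 + 2^5
= 1 + 8 + 16 + 32
= 57



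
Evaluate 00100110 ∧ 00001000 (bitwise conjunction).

AND: 1 only when both bits are 1
  00100110
& 00001000
----------
  00000000
Decimal: 38 & 8 = 0



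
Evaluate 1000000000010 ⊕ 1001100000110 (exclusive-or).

XOR: 1 when bits differ
  1000000000010
^ 1001100000110
---------------
  0001100000100
Decimal: 4098 ^ 4870 = 772



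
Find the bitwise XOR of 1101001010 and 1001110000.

XOR: 1 when bits differ
  1101001010
^ 1001110000
------------
  0100111010
Decimal: 842 ^ 624 = 314



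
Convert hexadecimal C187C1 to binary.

Convert each hex digit to 4 bits:
  C = 1100
  1 = 0001
  8 = 1000
  7 = 0111
  C = 1100
  1 = 0001
Concatenate: 110000011000011111000001



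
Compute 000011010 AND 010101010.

AND: 1 only when both bits are 1
  000011010
& 010101010
-----------
  000001010
Decimal: 26 & 170 = 10



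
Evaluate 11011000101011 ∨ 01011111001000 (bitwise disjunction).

OR: 1 when either bit is 1
  11011000101011
| 01011111001000
----------------
  11011111101011
Decimal: 13867 | 6088 = 14315



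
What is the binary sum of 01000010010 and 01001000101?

Add column by column from the right: bit + bit + carry-in; write the sum mod 2, carry 1 when the sum is 2 or 3.
carry:  10000000000
        01000010010
+       01001000101
-------------------
       010001010111
(the carry out of the leftmost column, 0, becomes the leading bit)
Decimal check:
  01000010010 = 512 + 16 + 2 = 530
  01001000101 = 512 + 64 + 4 + 1 = 581
  530 + 581 = 1111, and 010001010111 = 1024 + 64 + 16 + 4 + 2 + 1 = 1111 ✓



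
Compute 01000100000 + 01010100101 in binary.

Add column by column from the right: bit + bit + carry-in; write the sum mod 2, carry 1 when the sum is 2 or 3.
carry:  10001000000
        01000100000
+       01010100101
-------------------
       010011000101
(the carry out of the leftmost column, 0, becomes the leading bit)
Decimal check:
  01000100000 = 512 + 32 = 544
  01010100101 = 512 + 128 + 32 + 4 + 1 = 677
  544 + 677 = 1221, and 010011000101 = 1024 + 128 + 64 + 4 + 1 = 1221 ✓



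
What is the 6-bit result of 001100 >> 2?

Original: 001100 (decimal 12)
Shift right by 2 positions
Drop the 2 low bits; fill with zeros on the left
Result: 000011 (decimal 3)
Equivalent: 12 >> 2 = 12 ÷ 2^2 = 3



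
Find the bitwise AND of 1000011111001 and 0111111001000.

AND: 1 only when both bits are 1
  1000011111001
& 0111111001000
---------------
  0000011001000
Decimal: 4345 & 4040 = 200



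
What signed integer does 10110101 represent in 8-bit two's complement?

Binary: 10110101
Sign bit: 1 (negative)
Invert: 01001010
Add 1:  01001011
Magnitude: 01001011 = 64 + 8 + 2 + 1 = 75
Value: -75



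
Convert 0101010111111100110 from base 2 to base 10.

Sum of powers of 2 for each 1-bit:
2^1 + 2^2 + 2^5 + 2^6 + 2^7 + 2^8 + 2^9 + 2^10 + 2^11 + 2^13 + 2^15 + 2^17
= 2 + 4 + 32 + 64 + 128 + 256 + 512 + 1024 + 2048 + 8192 + 32768 + 131072
= 176102



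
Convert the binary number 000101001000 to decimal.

Sum of powers of 2 for each 1-bit:
2^3 + 2^6 + 2^8
= 8 + 64 + 256
= 328



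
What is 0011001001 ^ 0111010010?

XOR: 1 when bits differ
  0011001001
^ 0111010010
------------
  0100011011
Decimal: 201 ^ 466 = 283



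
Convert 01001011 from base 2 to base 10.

Sum of powers of 2 for each 1-bit:
2^0 + 2^1 + 2^3 + 2^6
= 1 + 2 + 8 + 64
= 75



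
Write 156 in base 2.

Using repeated division by 2:
156 ÷ 2 = 78 remainder 0
78 ÷ 2 = 39 remainder 0
39 ÷ 2 = 19 remainder 1
19 ÷ 2 = 9 remainder 1
9 ÷ 2 = 4 remainder 1
4 ÷ 2 = 2 remainder 0
2 ÷ 2 = 1 remainder 0
1 ÷ 2 = 0 remainder 1
Reading remainders bottom to top: 10011100



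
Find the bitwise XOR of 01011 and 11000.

XOR: 1 when bits differ
  01011
^ 11000
-------
  10011
Decimal: 11 ^ 24 = 19



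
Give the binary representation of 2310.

Using repeated division by 2:
2310 ÷ 2 = 1155 remainder 0
1155 ÷ 2 = 577 remainder 1
577 ÷ 2 = 288 remainder 1
288 ÷ 2 = 144 remainder 0
144 ÷ 2 = 72 remainder 0
72 ÷ 2 = 36 remainder 0
36 ÷ 2 = 18 remainder 0
18 ÷ 2 = 9 remainder 0
9 ÷ 2 = 4 remainder 1
4 ÷ 2 = 2 remainder 0
2 ÷ 2 = 1 remainder 0
1 ÷ 2 = 0 remainder 1
Reading remainders bottom to top: 100100000110



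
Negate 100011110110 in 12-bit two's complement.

Original (sign bit 1, negative): 100011110110
Step 1 - Invert all bits: 011100001001
Step 2 - Add 1: 011100001010
Verification: 100011110110 + 011100001010 = 1000000000000; discarding the end carry (carry out of the top bit) leaves the 12-bit value 000000000000, as required for x + (-x)



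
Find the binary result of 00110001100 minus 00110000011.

Method 1 - Direct subtraction (column by column from the right: bit − bit − borrow-in; if negative, add 2 and borrow 1 from the next column):
borrow: 00000000110
        00110001100
-       00110000011
-------------------
        00000001001

Method 2 - Add two's complement:
Two's complement of 00110000011: invert → 11001111100, add 1 → 11001111101
  00110001100
+ 11001111101
-------------
 100000001001  (end carry out of the top bit = 1)
Discarding the end carry: 00000001001
Decimal check:
  00110001100 = 256 + 128 + 8 + 4 = 396
  00110000011 = 256 + 128 + 2 + 1 = 387
  396 - 387 = 9, and 00000001001 = 8 + 1 = 9 ✓



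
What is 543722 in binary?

Using repeated division by 2:
543722 ÷ 2 = 271861 remainder 0
271861 ÷ 2 = 135930 remainder 1
135930 ÷ 2 = 67965 remainder 0
67965 ÷ 2 = 33982 remainder 1
33982 ÷ 2 = 16991 remainder 0
16991 ÷ 2 = 8495 remainder 1
8495 ÷ 2 = 4247 remainder 1
4247 ÷ 2 = 2123 remainder 1
2123 ÷ 2 = 1061 remainder 1
1061 ÷ 2 = 530 remainder 1
530 ÷ 2 = 265 remainder 0
265 ÷ 2 = 132 remainder 1
132 ÷ 2 = 66 remainder 0
66 ÷ 2 = 33 remainder 0
33 ÷ 2 = 16 remainder 1
16 ÷ 2 = 8 remainder 0
8 ÷ 2 = 4 remainder 0
4 ÷ 2 = 2 remainder 0
2 ÷ 2 = 1 remainder 0
1 ÷ 2 = 0 remainder 1
Reading remainders bottom to top: 10000100101111101010



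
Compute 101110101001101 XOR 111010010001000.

XOR: 1 when bits differ
  101110101001101
^ 111010010001000
-----------------
  010100111000101
Decimal: 23885 ^ 29832 = 10693



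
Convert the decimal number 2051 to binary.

Using repeated division by 2:
2051 ÷ 2 = 1025 remainder 1
1025 ÷ 2 = 512 remainder 1
512 ÷ 2 = 256 remainder 0
256 ÷ 2 = 128 remainder 0
128 ÷ 2 = 64 remainder 0
64 ÷ 2 = 32 remainder 0
32 ÷ 2 = 16 remainder 0
16 ÷ 2 = 8 remainder 0
8 ÷ 2 = 4 remainder 0
4 ÷ 2 = 2 remainder 0
2 ÷ 2 = 1 remainder 0
1 ÷ 2 = 0 remainder 1
Reading remainders bottom to top: 100000000011



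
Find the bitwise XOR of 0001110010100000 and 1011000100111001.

XOR: 1 when bits differ
  0001110010100000
^ 1011000100111001
------------------
  1010110110011001
Decimal: 7328 ^ 45369 = 44441



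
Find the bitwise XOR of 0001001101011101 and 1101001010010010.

XOR: 1 when bits differ
  0001001101011101
^ 1101001010010010
------------------
  1100000111001111
Decimal: 4957 ^ 53906 = 49615



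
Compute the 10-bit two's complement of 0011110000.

Original: 0011110000
Step 1 - Invert all bits: 1100001111
Step 2 - Add 1: 1100010000
Verification: 0011110000 + 1100010000 = 10000000000; discarding the end carry (carry out of the top bit) leaves the 10-bit value 0000000000, as required for x + (-x)



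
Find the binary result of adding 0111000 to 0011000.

Add column by column from the right: bit + bit + carry-in; write the sum mod 2, carry 1 when the sum is 2 or 3.
carry:  1110000
        0111000
+       0011000
---------------
       01010000
(the carry out of the leftmost column, 0, becomes the leading bit)
Decimal check:
  0111000 = 32 + 16 + 8 = 56
  0011000 = 16 + 8 = 24
  56 + 24 = 80, and 01010000 = 64 + 16 = 80 ✓



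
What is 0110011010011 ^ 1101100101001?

XOR: 1 when bits differ
  0110011010011
^ 1101100101001
---------------
  1011111111010
Decimal: 3283 ^ 6953 = 6138



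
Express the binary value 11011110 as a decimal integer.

Sum of powers of 2 for each 1-bit:
2^1 + 2^2 + 2^3 + 2^4 + 2^6 + 2^7
= 2 + 4 + 8 + 16 + 64 + 128
= 222



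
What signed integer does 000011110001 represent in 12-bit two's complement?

Binary: 000011110001
Sign bit: 0 (non-negative)
Read directly as an unsigned value:
000011110001 = 128 + 64 + 32 + 16 + 1 = 241
Value: 241



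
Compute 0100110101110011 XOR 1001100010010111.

XOR: 1 when bits differ
  0100110101110011
^ 1001100010010111
------------------
  1101010111100100
Decimal: 19827 ^ 39063 = 54756



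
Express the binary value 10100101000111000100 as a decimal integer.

Sum of powers of 2 for each 1-bit:
2^2 + 2^6 + 2^7 + 2^8 + 2^12 + 2^14 + 2^17 + 2^19
= 4 + 64 + 128 + 256 + 4096 + 16384 + 131072 + 524288
= 676292



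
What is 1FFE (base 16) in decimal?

Expand by place value (powers of 16):
Digit values: F = 15, E = 14
1FFE = 1 × 16^3 + 15 × 16^2 + 15 × 16^1 + 14 × 16^0
= 1 × 4096 + 15 × 256 + 15 × 16 + 14 × 1
= 4096 + 3840 + 240 + 14
= 8190



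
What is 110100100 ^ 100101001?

XOR: 1 when bits differ
  110100100
^ 100101001
-----------
  010001101
Decimal: 420 ^ 297 = 141



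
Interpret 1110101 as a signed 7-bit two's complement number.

Binary: 1110101
Sign bit: 1 (negative)
Invert: 0001010
Add 1:  0001011
Magnitude: 0001011 = 8 + 2 + 1 = 11
Value: -11



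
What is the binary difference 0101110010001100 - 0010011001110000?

Method 1 - Direct subtraction (column by column from the right: bit − bit − borrow-in; if negative, add 2 and borrow 1 from the next column):
borrow: 0100110011100000
        0101110010001100
-       0010011001110000
------------------------
        0011011000011100

Method 2 - Add two's complement:
Two's complement of 0010011001110000: invert → 1101100110001111, add 1 → 1101100110010000
  0101110010001100
+ 1101100110010000
------------------
 10011011000011100  (end carry out of the top bit = 1)
Discarding the end carry: 0011011000011100
Decimal check:
  0101110010001100 = 16384 + 4096 + 2048 + 1024 + 128 + 8 + 4 = 23692
  0010011001110000 = 8192 + 1024 + 512 + 64 + 32 + 16 = 9840
  23692 - 9840 = 13852, and 0011011000011100 = 8192 + 4096 + 1024 + 512 + 16 + 8 + 4 = 13852 ✓



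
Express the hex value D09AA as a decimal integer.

Expand by place value (powers of 16):
Digit values: D = 13, A = 10
D09AA = 13 × 16^4 + 0 × 16^3 + 9 × 16^2 + 10 × 16^1 + 10 × 16^0
= 13 × 65536 + 0 × 4096 + 9 × 256 + 10 × 16 + 10 × 1
= 851968 + 0 + 2304 + 160 + 10
= 854442



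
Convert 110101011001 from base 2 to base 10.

Sum of powers of 2 for each 1-bit:
2^0 + 2^3 + 2^4 + 2^6 + 2^8 + 2^10 + 2^11
= 1 + 8 + 16 + 64 + 256 + 1024 + 2048
= 3417



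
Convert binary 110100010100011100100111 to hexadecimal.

Group into 4-bit nibbles from right:
  1101 = D
  0001 = 1
  0100 = 4
  0111 = 7
  0010 = 2
  0111 = 7
Result: D14727



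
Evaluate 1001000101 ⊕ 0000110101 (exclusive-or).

XOR: 1 when bits differ
  1001000101
^ 0000110101
------------
  1001110000
Decimal: 581 ^ 53 = 624



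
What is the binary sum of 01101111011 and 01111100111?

Add column by column from the right: bit + bit + carry-in; write the sum mod 2, carry 1 when the sum is 2 or 3.
carry:  11111111110
        01101111011
+       01111100111
-------------------
       011101100010
(the carry out of the leftmost column, 0, becomes the leading bit)
Decimal check:
  01101111011 = 512 + 256 + 64 + 32 + 16 + 8 + 2 + 1 = 891
  01111100111 = 512 + 256 + 128 + 64 + 32 + 4 + 2 + 1 = 999
  891 + 999 = 1890, and 011101100010 = 1024 + 512 + 256 + 64 + 32 + 2 = 1890 ✓



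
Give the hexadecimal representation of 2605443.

Using repeated division by 16 (digits 10–15 are A–F):
2605443 ÷ 16 = 162840 remainder 3
162840 ÷ 16 = 10177 remainder 8
10177 ÷ 16 = 636 remainder 1
636 ÷ 16 = 39 remainder 12 (C)
39 ÷ 16 = 2 remainder 7
2 ÷ 16 = 0 remainder 2
Reading remainders bottom to top: 27C183



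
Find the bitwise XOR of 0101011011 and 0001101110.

XOR: 1 when bits differ
  0101011011
^ 0001101110
------------
  0100110101
Decimal: 347 ^ 110 = 309



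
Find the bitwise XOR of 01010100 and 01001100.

XOR: 1 when bits differ
  01010100
^ 01001100
----------
  00011000
Decimal: 84 ^ 76 = 24



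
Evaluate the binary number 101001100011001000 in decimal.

Sum of powers of 2 for each 1-bit:
2^3 + 2^6 + 2^7 + 2^11 + 2^12 + 2^15 + 2^17
= 8 + 64 + 128 + 2048 + 4096 + 32768 + 131072
= 170184



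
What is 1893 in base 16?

Using repeated division by 16 (digits 10–15 are A–F):
1893 ÷ 16 = 118 remainder 5
118 ÷ 16 = 7 remainder 6
7 ÷ 16 = 0 remainder 7
Reading remainders bottom to top: 765



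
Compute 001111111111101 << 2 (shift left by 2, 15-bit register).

Original: 001111111111101 (decimal 8189)
Shift left by 2 positions
Append 2 zeros on the right
Result: 111111111110100 (decimal 32756)
Equivalent: 8189 << 2 = 8189 × 2^2 = 32756



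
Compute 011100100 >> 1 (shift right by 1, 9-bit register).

Original: 011100100 (decimal 228)
Shift right by 1 position
Drop the 1 low bit; fill with zero on the left
Result: 001110010 (decimal 114)
Equivalent: 228 >> 1 = 228 ÷ 2^1 = 114



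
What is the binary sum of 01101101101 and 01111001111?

Add column by column from the right: bit + bit + carry-in; write the sum mod 2, carry 1 when the sum is 2 or 3.
carry:  11110011110
        01101101101
+       01111001111
-------------------
       011100111100
(the carry out of the leftmost column, 0, becomes the leading bit)
Decimal check:
  01101101101 = 512 + 256 + 64 + 32 + 8 + 4 + 1 = 877
  01111001111 = 512 + 256 + 128 + 64 + 8 + 4 + 2 + 1 = 975
  877 + 975 = 1852, and 011100111100 = 1024 + 512 + 256 + 32 + 16 + 8 + 4 = 1852 ✓



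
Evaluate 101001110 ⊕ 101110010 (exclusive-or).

XOR: 1 when bits differ
  101001110
^ 101110010
-----------
  000111100
Decimal: 334 ^ 370 = 60



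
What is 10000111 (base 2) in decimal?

Sum of powers of 2 for each 1-bit:
2^0 + 2^1 + 2^2 + 2^7
= 1 + 2 + 4 + 128
= 135



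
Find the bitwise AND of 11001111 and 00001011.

AND: 1 only when both bits are 1
  11001111
& 00001011
----------
  00001011
Decimal: 207 & 11 = 11



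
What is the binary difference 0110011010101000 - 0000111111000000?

Method 1 - Direct subtraction (column by column from the right: bit − bit − borrow-in; if negative, add 2 and borrow 1 from the next column):
borrow: 0011111110000000
        0110011010101000
-       0000111111000000
------------------------
        0101011011101000

Method 2 - Add two's complement:
Two's complement of 0000111111000000: invert → 1111000000111111, add 1 → 1111000001000000
  0110011010101000
+ 1111000001000000
------------------
 10101011011101000  (end carry out of the top bit = 1)
Discarding the end carry: 0101011011101000
Decimal check:
  0110011010101000 = 16384 + 8192 + 1024 + 512 + 128 + 32 + 8 = 26280
  0000111111000000 = 2048 + 1024 + 512 + 256 + 128 + 64 = 4032
  26280 - 4032 = 22248, and 0101011011101000 = 16384 + 4096 + 1024 + 512 + 128 + 64 + 32 + 8 = 22248 ✓



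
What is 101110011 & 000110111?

AND: 1 only when both bits are 1
  101110011
& 000110111
-----------
  000110011
Decimal: 371 & 55 = 51



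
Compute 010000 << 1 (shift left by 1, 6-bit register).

Original: 010000 (decimal 16)
Shift left by 1 position
Append 1 zero on the right
Result: 100000 (decimal 32)
Equivalent: 16 << 1 = 16 × 2^1 = 32



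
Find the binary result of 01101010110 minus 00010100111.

Method 1 - Direct subtraction (column by column from the right: bit − bit − borrow-in; if negative, add 2 and borrow 1 from the next column):
borrow: 00101011110
        01101010110
-       00010100111
-------------------
        01010101111

Method 2 - Add two's complement:
Two's complement of 00010100111: invert → 11101011000, add 1 → 11101011001
  01101010110
+ 11101011001
-------------
 101010101111  (end carry out of the top bit = 1)
Discarding the end carry: 01010101111
Decimal check:
  01101010110 = 512 + 256 + 64 + 16 + 4 + 2 = 854
  00010100111 = 128 + 32 + 4 + 2 + 1 = 167
  854 - 167 = 687, and 01010101111 = 512 + 128 + 32 + 8 + 4 + 2 + 1 = 687 ✓



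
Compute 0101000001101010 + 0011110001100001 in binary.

Add column by column from the right: bit + bit + carry-in; write the sum mod 2, carry 1 when the sum is 2 or 3.
carry:  1110000011000000
        0101000001101010
+       0011110001100001
------------------------
       01000110011001011
(the carry out of the leftmost column, 0, becomes the leading bit)
Decimal check:
  0101000001101010 = 16384 + 4096 + 64 + 32 + 8 + 2 = 20586
  0011110001100001 = 8192 + 4096 + 2048 + 1024 + 64 + 32 + 1 = 15457
  20586 + 15457 = 36043, and 01000110011001011 = 32768 + 2048 + 1024 + 128 + 64 + 8 + 2 + 1 = 36043 ✓

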